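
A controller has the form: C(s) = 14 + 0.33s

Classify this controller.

This is a Proportional-Derivative (PD) controller.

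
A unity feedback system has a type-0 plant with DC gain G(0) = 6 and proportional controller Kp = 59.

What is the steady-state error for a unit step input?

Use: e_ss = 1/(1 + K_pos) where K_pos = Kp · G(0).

K_pos = Kp · G(0) = 59 × 6 = 354. e_ss = 1/(1 + 354) = 0.0028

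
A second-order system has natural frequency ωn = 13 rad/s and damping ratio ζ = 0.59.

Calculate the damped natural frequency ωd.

ωd = ωn√(1 - ζ²) = 13√(1 - 0.59²) = 10.5 rad/s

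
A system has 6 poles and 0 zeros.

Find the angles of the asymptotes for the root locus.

n - m = 6 - 0 = 6. Angles: θk = (2k + 1)·180°/6 = 30°, 90°, 150°, 210°, 270°, 330°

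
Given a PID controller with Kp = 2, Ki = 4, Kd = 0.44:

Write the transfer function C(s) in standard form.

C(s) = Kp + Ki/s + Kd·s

Substituting values: C(s) = 2 + 4/s + 0.44s = (0.44s² + 2s + 4)/s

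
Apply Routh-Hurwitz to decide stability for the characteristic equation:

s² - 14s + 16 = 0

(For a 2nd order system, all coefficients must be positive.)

Coefficients: 1, -14, 16. b=-14 not positive, so system is unstable.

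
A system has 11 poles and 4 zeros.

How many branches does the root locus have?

Root locus has n branches where n = number of poles = 11.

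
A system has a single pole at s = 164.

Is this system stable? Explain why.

Pole at s = 164 is in the right half-plane. Unstable.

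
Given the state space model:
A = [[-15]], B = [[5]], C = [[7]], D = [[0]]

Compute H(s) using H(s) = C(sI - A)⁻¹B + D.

(sI - A)⁻¹ = 1/(s + 15). H(s) = 7 × 5/(s + 15) + 0 = 35/(s + 15).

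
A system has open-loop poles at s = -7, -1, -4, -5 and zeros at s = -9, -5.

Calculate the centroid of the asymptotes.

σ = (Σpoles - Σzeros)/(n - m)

σ = (Σpoles - Σzeros)/(n - m) = (-17 - (-14))/(4 - 2) = -3/2 = -1.5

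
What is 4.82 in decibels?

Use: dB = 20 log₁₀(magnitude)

dB = 20 log₁₀(4.82) = 13.7 dB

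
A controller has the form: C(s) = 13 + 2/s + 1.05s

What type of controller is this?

This is a Proportional-Integral-Derivative (PID) controller.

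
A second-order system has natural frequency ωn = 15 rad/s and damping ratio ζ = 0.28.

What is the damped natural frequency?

ωd = ωn√(1 - ζ²) = 15√(1 - 0.28²) = 14.4 rad/s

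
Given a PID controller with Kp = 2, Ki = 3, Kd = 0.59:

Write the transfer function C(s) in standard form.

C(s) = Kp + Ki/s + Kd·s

Substituting values: C(s) = 2 + 3/s + 0.59s = (0.59s² + 2s + 3)/s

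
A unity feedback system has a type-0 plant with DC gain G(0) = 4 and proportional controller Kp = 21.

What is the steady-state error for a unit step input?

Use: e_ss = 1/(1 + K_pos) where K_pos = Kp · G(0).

K_pos = Kp · G(0) = 21 × 4 = 84. e_ss = 1/(1 + 84) = 0.0118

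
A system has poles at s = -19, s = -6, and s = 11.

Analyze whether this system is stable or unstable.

Pole(s) at s = 11 are not in the left half-plane. System is unstable.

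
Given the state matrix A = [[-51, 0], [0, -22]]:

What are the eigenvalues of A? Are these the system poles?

For diagonal matrix, eigenvalues are diagonal entries: λ₁ = -51, λ₂ = -22. Eigenvalues of A = system poles.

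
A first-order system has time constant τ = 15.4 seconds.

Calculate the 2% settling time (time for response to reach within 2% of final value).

For first-order system, 2% settling time ≈ 4τ = 4 × 15.4 = 61.6 s.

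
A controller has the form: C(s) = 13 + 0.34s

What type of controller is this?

This is a Proportional-Derivative (PD) controller.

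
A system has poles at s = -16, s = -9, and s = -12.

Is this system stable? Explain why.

All poles are in the left half-plane. System is stable.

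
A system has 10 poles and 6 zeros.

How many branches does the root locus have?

Root locus has n branches where n = number of poles = 10.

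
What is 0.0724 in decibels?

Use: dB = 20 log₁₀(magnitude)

dB = 20 log₁₀(0.0724) = -22.8 dB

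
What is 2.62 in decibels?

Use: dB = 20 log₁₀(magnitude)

dB = 20 log₁₀(2.62) = 8.4 dB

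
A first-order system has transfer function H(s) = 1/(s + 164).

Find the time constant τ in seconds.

For H(s) = 1/(s + 1/τ), the pole is at -1/τ = -164, so τ = 1/164 = 0.0061 s.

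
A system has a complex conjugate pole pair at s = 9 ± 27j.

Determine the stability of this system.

Real part of poles is 9 (> 0, right half-plane). Unstable.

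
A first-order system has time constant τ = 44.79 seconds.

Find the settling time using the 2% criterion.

For first-order system, 2% settling time ≈ 4τ = 4 × 44.79 = 179.16 s.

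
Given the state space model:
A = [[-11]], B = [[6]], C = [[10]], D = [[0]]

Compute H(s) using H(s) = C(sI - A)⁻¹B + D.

(sI - A)⁻¹ = 1/(s + 11). H(s) = 10 × 6/(s + 11) + 0 = 60/(s + 11).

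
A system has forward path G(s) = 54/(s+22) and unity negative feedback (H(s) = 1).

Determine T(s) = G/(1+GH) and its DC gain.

T(s) = G/(1+GH) = [54/(s+22)] / [1 + 54/(s+22)] = 54/(s+22+54) = 54/(s+76). DC gain = 54/76 = 0.7105.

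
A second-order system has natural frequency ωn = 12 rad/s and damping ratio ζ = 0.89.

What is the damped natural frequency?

ωd = ωn√(1 - ζ²) = 12√(1 - 0.89²) = 5.47 rad/s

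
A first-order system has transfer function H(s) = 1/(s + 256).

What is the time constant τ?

For H(s) = 1/(s + 1/τ), the pole is at -1/τ = -256, so τ = 1/256 = 0.00390625 s.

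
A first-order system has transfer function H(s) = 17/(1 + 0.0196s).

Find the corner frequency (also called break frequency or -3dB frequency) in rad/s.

Corner frequency = 1/τ = 1/0.0196 = 51.02 rad/s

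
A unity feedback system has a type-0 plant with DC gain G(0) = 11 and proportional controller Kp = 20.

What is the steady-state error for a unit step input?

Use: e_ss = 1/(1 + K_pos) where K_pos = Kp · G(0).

K_pos = Kp · G(0) = 20 × 11 = 220. e_ss = 1/(1 + 220) = 0.0045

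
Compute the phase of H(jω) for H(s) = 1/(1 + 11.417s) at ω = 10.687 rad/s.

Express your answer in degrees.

Phase = -arctan(ωτ) = -arctan(10.687 × 11.417) = -89.5°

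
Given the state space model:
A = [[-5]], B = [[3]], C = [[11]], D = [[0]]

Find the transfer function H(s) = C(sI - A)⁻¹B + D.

(sI - A)⁻¹ = 1/(s + 5). H(s) = 11 × 3/(s + 5) + 0 = 33/(s + 5).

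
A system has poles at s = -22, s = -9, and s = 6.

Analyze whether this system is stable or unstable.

Pole(s) at s = 6 are not in the left half-plane. System is unstable.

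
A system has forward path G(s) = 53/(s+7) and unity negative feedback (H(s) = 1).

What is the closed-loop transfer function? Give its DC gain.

T(s) = G/(1+GH) = [53/(s+7)] / [1 + 53/(s+7)] = 53/(s+7+53) = 53/(s+60). DC gain = 53/60 = 0.8833.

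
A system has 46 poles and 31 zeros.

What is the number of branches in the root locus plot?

Root locus has n branches where n = number of poles = 46.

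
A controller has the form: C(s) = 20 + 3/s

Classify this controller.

This is a Proportional-Integral (PI) controller.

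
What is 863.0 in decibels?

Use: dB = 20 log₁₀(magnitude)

dB = 20 log₁₀(863.0) = 58.7 dB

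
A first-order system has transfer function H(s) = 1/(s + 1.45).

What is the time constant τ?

For H(s) = 1/(s + 1/τ), the pole is at -1/τ = -1.45, so τ = 1/1.45 = 0.6897 s.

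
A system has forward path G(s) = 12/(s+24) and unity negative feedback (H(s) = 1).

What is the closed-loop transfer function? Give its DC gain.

T(s) = G/(1+GH) = [12/(s+24)] / [1 + 12/(s+24)] = 12/(s+24+12) = 12/(s+36). DC gain = 12/36 = 0.3333.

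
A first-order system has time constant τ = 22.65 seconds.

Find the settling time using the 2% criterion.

For first-order system, 2% settling time ≈ 4τ = 4 × 22.65 = 90.6 s.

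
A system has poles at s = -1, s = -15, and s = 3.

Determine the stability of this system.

Pole(s) at s = 3 are not in the left half-plane. System is unstable.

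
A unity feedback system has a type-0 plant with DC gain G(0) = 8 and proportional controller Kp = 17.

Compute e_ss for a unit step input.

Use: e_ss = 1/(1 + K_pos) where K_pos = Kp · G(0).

K_pos = Kp · G(0) = 17 × 8 = 136. e_ss = 1/(1 + 136) = 0.0073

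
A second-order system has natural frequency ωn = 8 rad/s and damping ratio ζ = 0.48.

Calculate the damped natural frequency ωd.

ωd = ωn√(1 - ζ²) = 8√(1 - 0.48²) = 7.02 rad/s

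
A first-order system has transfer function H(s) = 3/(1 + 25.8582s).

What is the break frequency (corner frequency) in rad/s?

Corner frequency = 1/τ = 1/25.8582 = 0.039 rad/s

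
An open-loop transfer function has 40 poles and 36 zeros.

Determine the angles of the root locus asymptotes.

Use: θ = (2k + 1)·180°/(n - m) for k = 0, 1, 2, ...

n - m = 40 - 36 = 4. Angles: θk = (2k + 1)·180°/4 = 45°, 135°, 225°, 315°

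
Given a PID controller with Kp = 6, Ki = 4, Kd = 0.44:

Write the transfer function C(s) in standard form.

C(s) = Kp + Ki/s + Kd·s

Substituting values: C(s) = 6 + 4/s + 0.44s = (0.44s² + 6s + 4)/s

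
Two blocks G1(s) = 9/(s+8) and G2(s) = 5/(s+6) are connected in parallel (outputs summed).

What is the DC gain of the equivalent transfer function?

Parallel: G_eq = G1 + G2. DC gain = G1(0) + G2(0) = 9/8 + 5/6 = 1.125 + 0.8333 = 1.9583.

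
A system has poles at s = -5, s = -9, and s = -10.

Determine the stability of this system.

All poles are in the left half-plane. System is stable.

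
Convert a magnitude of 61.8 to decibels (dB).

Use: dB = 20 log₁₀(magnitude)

dB = 20 log₁₀(61.8) = 35.8 dB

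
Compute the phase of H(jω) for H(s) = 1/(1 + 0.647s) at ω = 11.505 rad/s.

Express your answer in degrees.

Phase = -arctan(ωτ) = -arctan(11.505 × 0.647) = -82.3°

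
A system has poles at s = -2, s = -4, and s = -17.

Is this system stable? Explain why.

All poles are in the left half-plane. System is stable.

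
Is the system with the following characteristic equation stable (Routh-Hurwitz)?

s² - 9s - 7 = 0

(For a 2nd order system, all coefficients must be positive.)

Coefficients: 1, -9, -7. b=-9, c=-7 not positive, so system is unstable.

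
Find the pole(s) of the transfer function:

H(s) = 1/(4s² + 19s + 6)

Discriminant = 19² - 4×4×6 = 361 - 96 = 265 > 0, so two distinct real poles. Using quadratic formula: s = (-19 ± √265)/(2×4) = (-19 ± √265)/8, with √265 ≈ 16.2788. s₁ ≈ -0.3401, s₂ ≈ -4.4099. Poles: s₁ = -0.3401, s₂ = -4.4099.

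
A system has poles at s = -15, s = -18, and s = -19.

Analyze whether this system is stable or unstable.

All poles are in the left half-plane. System is stable.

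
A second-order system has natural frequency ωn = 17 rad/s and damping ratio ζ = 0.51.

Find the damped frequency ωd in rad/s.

ωd = ωn√(1 - ζ²) = 17√(1 - 0.51²) = 14.62 rad/s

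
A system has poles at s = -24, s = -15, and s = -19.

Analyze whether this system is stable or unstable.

All poles are in the left half-plane. System is stable.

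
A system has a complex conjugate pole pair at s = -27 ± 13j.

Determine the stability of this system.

Real part of poles is -27 (< 0, left half-plane). Stable.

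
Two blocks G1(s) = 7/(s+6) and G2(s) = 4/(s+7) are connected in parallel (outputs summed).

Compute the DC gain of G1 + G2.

Parallel: G_eq = G1 + G2. DC gain = G1(0) + G2(0) = 7/6 + 4/7 = 1.1667 + 0.5714 = 1.7381.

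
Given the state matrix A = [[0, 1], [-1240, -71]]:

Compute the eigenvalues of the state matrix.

det(A - λI) = λ² - (-71)λ + 1240 = (λ - (-31))(λ - (-40)). Eigenvalues: -31, -40.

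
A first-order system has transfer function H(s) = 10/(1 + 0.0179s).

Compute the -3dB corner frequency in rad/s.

Corner frequency = 1/τ = 1/0.0179 = 55.866 rad/s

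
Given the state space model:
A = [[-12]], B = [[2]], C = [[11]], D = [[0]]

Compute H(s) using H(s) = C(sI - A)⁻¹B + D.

(sI - A)⁻¹ = 1/(s + 12). H(s) = 11 × 2/(s + 12) + 0 = 22/(s + 12).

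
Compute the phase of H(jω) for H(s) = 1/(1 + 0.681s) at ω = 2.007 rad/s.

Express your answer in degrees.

Phase = -arctan(ωτ) = -arctan(2.007 × 0.681) = -53.8°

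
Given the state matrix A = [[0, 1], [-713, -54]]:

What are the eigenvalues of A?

det(A - λI) = λ² - (-54)λ + 713 = (λ - (-31))(λ - (-23)). Eigenvalues: -31, -23.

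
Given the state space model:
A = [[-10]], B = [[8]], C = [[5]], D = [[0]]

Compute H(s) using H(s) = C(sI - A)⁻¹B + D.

(sI - A)⁻¹ = 1/(s + 10). H(s) = 5 × 8/(s + 10) + 0 = 40/(s + 10).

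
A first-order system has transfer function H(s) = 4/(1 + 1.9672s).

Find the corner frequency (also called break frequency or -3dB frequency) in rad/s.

Corner frequency = 1/τ = 1/1.9672 = 0.508 rad/s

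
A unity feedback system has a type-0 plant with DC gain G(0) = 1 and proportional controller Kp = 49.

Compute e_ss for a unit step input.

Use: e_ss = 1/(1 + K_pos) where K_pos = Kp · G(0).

K_pos = Kp · G(0) = 49 × 1 = 49. e_ss = 1/(1 + 49) = 0.02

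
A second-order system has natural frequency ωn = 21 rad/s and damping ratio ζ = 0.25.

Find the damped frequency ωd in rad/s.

ωd = ωn√(1 - ζ²) = 21√(1 - 0.25²) = 20.33 rad/s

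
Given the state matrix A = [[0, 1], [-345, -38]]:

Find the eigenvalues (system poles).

det(A - λI) = λ² - (-38)λ + 345 = (λ - (-15))(λ - (-23)). Eigenvalues: -15, -23.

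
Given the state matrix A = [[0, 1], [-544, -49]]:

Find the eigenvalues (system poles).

det(A - λI) = λ² - (-49)λ + 544 = (λ - (-32))(λ - (-17)). Eigenvalues: -32, -17.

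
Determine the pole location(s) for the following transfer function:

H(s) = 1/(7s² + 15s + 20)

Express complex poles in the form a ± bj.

Discriminant = 15² - 4×7×20 = 225 - 560 = -335 < 0, so the poles are a complex conjugate pair s = (-15 ± j√335)/(2×7). Real part = -15/(2×7) = -15/14 ≈ -1.0714; imaginary part = ±√335/(2×7) ≈ 1.3074. Poles: s = -1.0714 ± 1.3074j.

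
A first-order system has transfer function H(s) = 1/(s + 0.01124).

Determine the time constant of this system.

For H(s) = 1/(s + 1/τ), the pole is at -1/τ = -0.01124, so τ = 1/0.01124 = 88.97 s.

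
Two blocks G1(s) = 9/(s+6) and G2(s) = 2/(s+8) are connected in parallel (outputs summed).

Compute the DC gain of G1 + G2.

Parallel: G_eq = G1 + G2. DC gain = G1(0) + G2(0) = 9/6 + 2/8 = 1.5 + 0.25 = 1.75.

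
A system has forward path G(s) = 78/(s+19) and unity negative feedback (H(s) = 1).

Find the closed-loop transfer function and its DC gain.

T(s) = G/(1+GH) = [78/(s+19)] / [1 + 78/(s+19)] = 78/(s+19+78) = 78/(s+97). DC gain = 78/97 = 0.8041.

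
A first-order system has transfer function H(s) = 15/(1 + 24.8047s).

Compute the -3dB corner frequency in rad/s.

Corner frequency = 1/τ = 1/24.8047 = 0.04 rad/s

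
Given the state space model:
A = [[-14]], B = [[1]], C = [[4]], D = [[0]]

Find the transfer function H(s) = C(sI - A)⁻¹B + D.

(sI - A)⁻¹ = 1/(s + 14). H(s) = 4 × 1/(s + 14) + 0 = 4/(s + 14).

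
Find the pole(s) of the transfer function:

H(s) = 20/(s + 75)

Pole is where denominator = 0: s + 75 = 0, so s = -75.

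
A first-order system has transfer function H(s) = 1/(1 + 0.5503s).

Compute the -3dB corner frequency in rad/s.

Corner frequency = 1/τ = 1/0.5503 = 1.817 rad/s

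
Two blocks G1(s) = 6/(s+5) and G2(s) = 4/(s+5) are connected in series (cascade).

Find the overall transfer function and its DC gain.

Series: multiply transfer functions. G_eq = 6/(s+5) × 4/(s+5) = 24/((s+5)(s+5)). DC gain = 24/(5×5) = 0.96.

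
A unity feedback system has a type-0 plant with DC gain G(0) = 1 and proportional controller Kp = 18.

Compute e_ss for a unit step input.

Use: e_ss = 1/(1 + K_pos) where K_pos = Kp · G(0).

K_pos = Kp · G(0) = 18 × 1 = 18. e_ss = 1/(1 + 18) = 0.0526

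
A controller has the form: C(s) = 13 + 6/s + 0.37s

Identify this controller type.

This is a Proportional-Integral-Derivative (PID) controller.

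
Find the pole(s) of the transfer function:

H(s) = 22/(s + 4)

Pole is where denominator = 0: s + 4 = 0, so s = -4.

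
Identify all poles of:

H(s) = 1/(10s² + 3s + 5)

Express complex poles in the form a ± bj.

Discriminant = 3² - 4×10×5 = 9 - 200 = -191 < 0, so the poles are a complex conjugate pair s = (-3 ± j√191)/(2×10). Real part = -3/(2×10) = -3/20 = -0.15; imaginary part = ±√191/(2×10) ≈ 0.6910. Poles: s = -0.15 ± 0.6910j.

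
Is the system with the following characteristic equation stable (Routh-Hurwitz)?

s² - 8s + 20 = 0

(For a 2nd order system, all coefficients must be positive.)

Coefficients: 1, -8, 20. b=-8 not positive, so system is unstable.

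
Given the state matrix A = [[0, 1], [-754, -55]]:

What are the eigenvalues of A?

det(A - λI) = λ² - (-55)λ + 754 = (λ - (-26))(λ - (-29)). Eigenvalues: -26, -29.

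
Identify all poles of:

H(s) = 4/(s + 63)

Pole is where denominator = 0: s + 63 = 0, so s = -63.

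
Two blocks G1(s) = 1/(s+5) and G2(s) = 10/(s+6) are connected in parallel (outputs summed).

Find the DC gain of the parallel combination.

Parallel: G_eq = G1 + G2. DC gain = G1(0) + G2(0) = 1/5 + 10/6 = 0.2 + 1.6667 = 1.8667.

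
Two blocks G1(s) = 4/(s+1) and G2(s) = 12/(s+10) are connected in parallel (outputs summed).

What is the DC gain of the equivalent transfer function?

Parallel: G_eq = G1 + G2. DC gain = G1(0) + G2(0) = 4/1 + 12/10 = 4 + 1.2 = 5.2.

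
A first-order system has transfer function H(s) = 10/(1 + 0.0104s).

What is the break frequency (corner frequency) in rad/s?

Corner frequency = 1/τ = 1/0.0104 = 96.154 rad/s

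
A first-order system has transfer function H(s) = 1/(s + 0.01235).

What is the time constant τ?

For H(s) = 1/(s + 1/τ), the pole is at -1/τ = -0.01235, so τ = 1/0.01235 = 80.97 s.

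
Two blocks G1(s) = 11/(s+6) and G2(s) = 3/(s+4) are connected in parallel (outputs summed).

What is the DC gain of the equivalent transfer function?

Parallel: G_eq = G1 + G2. DC gain = G1(0) + G2(0) = 11/6 + 3/4 = 1.8333 + 0.75 = 2.5833.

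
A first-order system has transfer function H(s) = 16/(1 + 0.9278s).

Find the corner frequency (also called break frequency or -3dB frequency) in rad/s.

Corner frequency = 1/τ = 1/0.9278 = 1.078 rad/s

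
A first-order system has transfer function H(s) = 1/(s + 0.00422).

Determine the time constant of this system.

For H(s) = 1/(s + 1/τ), the pole is at -1/τ = -0.00422, so τ = 1/0.00422 = 237 s.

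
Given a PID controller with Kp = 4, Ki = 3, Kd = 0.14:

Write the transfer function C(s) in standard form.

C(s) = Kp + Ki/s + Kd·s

Substituting values: C(s) = 4 + 3/s + 0.14s = (0.14s² + 4s + 3)/s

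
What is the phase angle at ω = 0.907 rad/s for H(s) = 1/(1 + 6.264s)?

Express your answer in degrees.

Phase = -arctan(ωτ) = -arctan(0.907 × 6.264) = -80.0°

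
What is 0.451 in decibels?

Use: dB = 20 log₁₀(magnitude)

dB = 20 log₁₀(0.451) = -6.9 dB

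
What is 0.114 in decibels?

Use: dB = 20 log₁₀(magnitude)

dB = 20 log₁₀(0.114) = -18.9 dB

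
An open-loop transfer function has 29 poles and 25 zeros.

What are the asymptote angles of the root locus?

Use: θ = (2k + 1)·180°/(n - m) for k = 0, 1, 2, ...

n - m = 29 - 25 = 4. Angles: θk = (2k + 1)·180°/4 = 45°, 135°, 225°, 315°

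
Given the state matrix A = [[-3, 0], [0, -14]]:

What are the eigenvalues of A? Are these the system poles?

For diagonal matrix, eigenvalues are diagonal entries: λ₁ = -3, λ₂ = -14. Eigenvalues of A = system poles.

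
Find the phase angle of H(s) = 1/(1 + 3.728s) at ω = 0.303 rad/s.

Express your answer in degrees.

Phase = -arctan(ωτ) = -arctan(0.303 × 3.728) = -48.5°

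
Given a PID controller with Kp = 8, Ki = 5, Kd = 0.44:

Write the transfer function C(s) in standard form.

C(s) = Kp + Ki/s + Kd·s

Substituting values: C(s) = 8 + 5/s + 0.44s = (0.44s² + 8s + 5)/s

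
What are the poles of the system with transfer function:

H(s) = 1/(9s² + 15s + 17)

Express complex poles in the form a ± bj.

Discriminant = 15² - 4×9×17 = 225 - 612 = -387 < 0, so the poles are a complex conjugate pair s = (-15 ± j√387)/(2×9). Real part = -15/(2×9) = -15/18 ≈ -0.8333; imaginary part = ±√387/(2×9) ≈ 1.0929. Poles: s = -0.8333 ± 1.0929j.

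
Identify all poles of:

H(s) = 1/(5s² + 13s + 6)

Discriminant = 13² - 4×5×6 = 169 - 120 = 49 > 0, so two distinct real poles. Using quadratic formula: s = (-13 ± √49)/(2×5) = (-13 ± √49)/10, with √49 = 7. s₁ = -6/10 = -0.6, s₂ = -20/10 = -2. Poles: s₁ = -0.6, s₂ = -2.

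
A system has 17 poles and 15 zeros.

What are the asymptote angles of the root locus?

n - m = 17 - 15 = 2. Angles: θk = (2k + 1)·180°/2 = 90°, 270°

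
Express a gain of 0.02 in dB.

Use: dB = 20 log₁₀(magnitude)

dB = 20 log₁₀(0.02) = -34.0 dB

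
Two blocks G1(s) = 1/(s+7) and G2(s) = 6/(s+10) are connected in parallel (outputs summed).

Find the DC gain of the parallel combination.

Parallel: G_eq = G1 + G2. DC gain = G1(0) + G2(0) = 1/7 + 6/10 = 0.1429 + 0.6 = 0.7429.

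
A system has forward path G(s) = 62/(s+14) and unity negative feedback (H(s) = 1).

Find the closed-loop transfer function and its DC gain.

T(s) = G/(1+GH) = [62/(s+14)] / [1 + 62/(s+14)] = 62/(s+14+62) = 62/(s+76). DC gain = 62/76 = 0.8158.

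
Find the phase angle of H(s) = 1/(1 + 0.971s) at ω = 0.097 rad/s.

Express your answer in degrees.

Phase = -arctan(ωτ) = -arctan(0.097 × 0.971) = -5.4°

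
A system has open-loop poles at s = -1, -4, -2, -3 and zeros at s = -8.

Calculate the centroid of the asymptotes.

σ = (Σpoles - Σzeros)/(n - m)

σ = (Σpoles - Σzeros)/(n - m) = (-10 - (-8))/(4 - 1) = -2/3 = -0.67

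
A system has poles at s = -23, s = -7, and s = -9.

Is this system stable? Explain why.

All poles are in the left half-plane. System is stable.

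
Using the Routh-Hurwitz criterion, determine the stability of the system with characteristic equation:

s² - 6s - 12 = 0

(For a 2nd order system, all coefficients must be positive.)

Coefficients: 1, -6, -12. b=-6, c=-12 not positive, so system is unstable.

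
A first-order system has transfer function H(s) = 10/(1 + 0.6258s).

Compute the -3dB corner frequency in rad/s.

Corner frequency = 1/τ = 1/0.6258 = 1.598 rad/s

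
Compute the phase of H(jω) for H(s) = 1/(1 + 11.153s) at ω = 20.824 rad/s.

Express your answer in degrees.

Phase = -arctan(ωτ) = -arctan(20.824 × 11.153) = -89.8°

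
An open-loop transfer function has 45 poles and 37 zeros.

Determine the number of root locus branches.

Root locus has n branches where n = number of poles = 45.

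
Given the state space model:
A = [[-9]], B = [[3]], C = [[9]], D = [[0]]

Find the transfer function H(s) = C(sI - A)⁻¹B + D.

(sI - A)⁻¹ = 1/(s + 9). H(s) = 9 × 3/(s + 9) + 0 = 27/(s + 9).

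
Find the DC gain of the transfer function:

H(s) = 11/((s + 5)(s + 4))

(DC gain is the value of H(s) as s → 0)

DC gain = H(0) = 11/(5 × 4) = 11/20 = 0.55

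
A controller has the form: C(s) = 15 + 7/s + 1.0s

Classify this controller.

This is a Proportional-Integral-Derivative (PID) controller.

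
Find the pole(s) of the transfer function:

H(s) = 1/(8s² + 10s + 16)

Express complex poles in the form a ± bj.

Discriminant = 10² - 4×8×16 = 100 - 512 = -412 < 0, so the poles are a complex conjugate pair s = (-10 ± j√412)/(2×8). Real part = -10/(2×8) = -10/16 = -0.625; imaginary part = ±√412/(2×8) ≈ 1.2686. Poles: s = -0.625 ± 1.2686j.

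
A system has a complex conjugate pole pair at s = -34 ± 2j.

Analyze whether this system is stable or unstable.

Real part of poles is -34 (< 0, left half-plane). Stable.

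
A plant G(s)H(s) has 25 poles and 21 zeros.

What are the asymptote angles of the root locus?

n - m = 25 - 21 = 4. Angles: θk = (2k + 1)·180°/4 = 45°, 135°, 225°, 315°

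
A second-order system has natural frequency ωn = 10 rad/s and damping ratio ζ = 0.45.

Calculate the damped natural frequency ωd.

ωd = ωn√(1 - ζ²) = 10√(1 - 0.45²) = 8.93 rad/s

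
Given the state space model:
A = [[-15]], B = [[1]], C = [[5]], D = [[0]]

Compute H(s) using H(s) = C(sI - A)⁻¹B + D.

(sI - A)⁻¹ = 1/(s + 15). H(s) = 5 × 1/(s + 15) + 0 = 5/(s + 15).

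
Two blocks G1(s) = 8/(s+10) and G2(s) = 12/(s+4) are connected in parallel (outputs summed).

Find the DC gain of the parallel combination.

Parallel: G_eq = G1 + G2. DC gain = G1(0) + G2(0) = 8/10 + 12/4 = 0.8 + 3 = 3.8.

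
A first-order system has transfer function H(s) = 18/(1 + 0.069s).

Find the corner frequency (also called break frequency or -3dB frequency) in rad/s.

Corner frequency = 1/τ = 1/0.069 = 14.493 rad/s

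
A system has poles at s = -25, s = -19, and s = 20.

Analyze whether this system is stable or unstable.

Pole(s) at s = 20 are not in the left half-plane. System is unstable.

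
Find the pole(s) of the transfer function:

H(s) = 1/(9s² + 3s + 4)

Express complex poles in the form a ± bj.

Discriminant = 3² - 4×9×4 = 9 - 144 = -135 < 0, so the poles are a complex conjugate pair s = (-3 ± j√135)/(2×9). Real part = -3/(2×9) = -3/18 ≈ -0.1667; imaginary part = ±√135/(2×9) ≈ 0.6455. Poles: s = -0.1667 ± 0.6455j.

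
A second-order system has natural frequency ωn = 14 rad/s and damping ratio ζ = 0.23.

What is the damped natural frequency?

ωd = ωn√(1 - ζ²) = 14√(1 - 0.23²) = 13.62 rad/s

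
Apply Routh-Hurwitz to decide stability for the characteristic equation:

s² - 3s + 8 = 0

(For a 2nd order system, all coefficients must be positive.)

Coefficients: 1, -3, 8. b=-3 not positive, so system is unstable.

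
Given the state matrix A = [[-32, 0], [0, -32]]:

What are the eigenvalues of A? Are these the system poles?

For diagonal matrix, eigenvalues are diagonal entries: λ₁ = -32, λ₂ = -32. Eigenvalues of A = system poles.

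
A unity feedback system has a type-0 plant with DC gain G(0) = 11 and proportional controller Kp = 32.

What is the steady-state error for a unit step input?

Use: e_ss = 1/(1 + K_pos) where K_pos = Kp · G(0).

K_pos = Kp · G(0) = 32 × 11 = 352. e_ss = 1/(1 + 352) = 0.0028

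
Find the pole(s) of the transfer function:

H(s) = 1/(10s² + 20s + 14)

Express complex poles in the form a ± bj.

Discriminant = 20² - 4×10×14 = 400 - 560 = -160 < 0, so the poles are a complex conjugate pair s = (-20 ± j√160)/(2×10). Real part = -20/(2×10) = -20/20 = -1; imaginary part = ±√160/(2×10) ≈ 0.6325. Poles: s = -1 ± 0.6325j.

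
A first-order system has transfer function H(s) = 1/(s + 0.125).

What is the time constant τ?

For H(s) = 1/(s + 1/τ), the pole is at -1/τ = -0.125, so τ = 1/0.125 = 8 s.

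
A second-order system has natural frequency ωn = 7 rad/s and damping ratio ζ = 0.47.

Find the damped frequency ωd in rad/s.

ωd = ωn√(1 - ζ²) = 7√(1 - 0.47²) = 6.18 rad/s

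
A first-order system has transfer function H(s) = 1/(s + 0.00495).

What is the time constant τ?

For H(s) = 1/(s + 1/τ), the pole is at -1/τ = -0.00495, so τ = 1/0.00495 = 202 s.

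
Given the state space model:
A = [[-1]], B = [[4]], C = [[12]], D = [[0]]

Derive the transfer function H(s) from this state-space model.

(sI - A)⁻¹ = 1/(s + 1). H(s) = 12 × 4/(s + 1) + 0 = 48/(s + 1).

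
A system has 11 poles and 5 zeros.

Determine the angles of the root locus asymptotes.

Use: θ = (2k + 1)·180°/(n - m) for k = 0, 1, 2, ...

n - m = 11 - 5 = 6. Angles: θk = (2k + 1)·180°/6 = 30°, 90°, 150°, 210°, 270°, 330°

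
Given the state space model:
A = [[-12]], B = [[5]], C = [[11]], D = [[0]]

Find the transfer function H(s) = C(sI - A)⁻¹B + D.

(sI - A)⁻¹ = 1/(s + 12). H(s) = 11 × 5/(s + 12) + 0 = 55/(s + 12).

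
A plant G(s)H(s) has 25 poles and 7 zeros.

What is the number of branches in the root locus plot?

Root locus has n branches where n = number of poles = 25.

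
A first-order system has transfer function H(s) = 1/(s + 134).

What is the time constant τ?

For H(s) = 1/(s + 1/τ), the pole is at -1/τ = -134, so τ = 1/134 = 0.0075 s.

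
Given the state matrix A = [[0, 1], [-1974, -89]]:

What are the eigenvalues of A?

det(A - λI) = λ² - (-89)λ + 1974 = (λ - (-47))(λ - (-42)). Eigenvalues: -47, -42.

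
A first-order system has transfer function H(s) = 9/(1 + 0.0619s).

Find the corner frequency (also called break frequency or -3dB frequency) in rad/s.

Corner frequency = 1/τ = 1/0.0619 = 16.155 rad/s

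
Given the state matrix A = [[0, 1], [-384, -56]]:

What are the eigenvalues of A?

det(A - λI) = λ² - (-56)λ + 384 = (λ - (-8))(λ - (-48)). Eigenvalues: -8, -48.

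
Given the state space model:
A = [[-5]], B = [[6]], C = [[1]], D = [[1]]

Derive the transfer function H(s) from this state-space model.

(sI - A)⁻¹ = 1/(s + 5). H(s) = 1×6/(s + 5) + 1 = (s + 11)/(s + 5).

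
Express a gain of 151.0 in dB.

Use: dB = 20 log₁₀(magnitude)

dB = 20 log₁₀(151.0) = 43.6 dB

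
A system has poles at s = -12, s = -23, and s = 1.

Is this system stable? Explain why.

Pole(s) at s = 1 are not in the left half-plane. System is unstable.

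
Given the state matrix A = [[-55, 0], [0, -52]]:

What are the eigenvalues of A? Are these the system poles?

For diagonal matrix, eigenvalues are diagonal entries: λ₁ = -55, λ₂ = -52. Eigenvalues of A = system poles.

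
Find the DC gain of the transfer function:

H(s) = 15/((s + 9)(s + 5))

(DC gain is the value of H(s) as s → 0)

DC gain = H(0) = 15/(9 × 5) = 15/45 = 0.3333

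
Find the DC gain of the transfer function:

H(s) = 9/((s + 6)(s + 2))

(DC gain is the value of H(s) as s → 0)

DC gain = H(0) = 9/(6 × 2) = 9/12 = 0.75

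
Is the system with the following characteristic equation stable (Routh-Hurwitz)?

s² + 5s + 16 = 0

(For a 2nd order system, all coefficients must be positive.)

Coefficients: 1, 5, 16. All positive, so system is stable.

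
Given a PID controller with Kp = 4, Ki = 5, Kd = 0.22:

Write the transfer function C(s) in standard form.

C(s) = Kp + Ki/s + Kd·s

Substituting values: C(s) = 4 + 5/s + 0.22s = (0.22s² + 4s + 5)/s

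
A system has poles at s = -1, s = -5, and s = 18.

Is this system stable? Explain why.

Pole(s) at s = 18 are not in the left half-plane. System is unstable.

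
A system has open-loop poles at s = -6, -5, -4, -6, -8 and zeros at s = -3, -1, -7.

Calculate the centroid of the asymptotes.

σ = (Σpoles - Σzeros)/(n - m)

σ = (Σpoles - Σzeros)/(n - m) = (-29 - (-11))/(5 - 3) = -18/2 = -9.0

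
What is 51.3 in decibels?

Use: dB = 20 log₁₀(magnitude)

dB = 20 log₁₀(51.3) = 34.2 dB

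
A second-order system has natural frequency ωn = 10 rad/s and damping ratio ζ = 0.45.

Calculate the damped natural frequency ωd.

ωd = ωn√(1 - ζ²) = 10√(1 - 0.45²) = 8.93 rad/s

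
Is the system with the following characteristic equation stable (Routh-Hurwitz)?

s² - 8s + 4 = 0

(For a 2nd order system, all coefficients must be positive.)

Coefficients: 1, -8, 4. b=-8 not positive, so system is unstable.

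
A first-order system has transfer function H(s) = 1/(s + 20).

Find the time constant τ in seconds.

For H(s) = 1/(s + 1/τ), the pole is at -1/τ = -20, so τ = 1/20 = 0.05 s.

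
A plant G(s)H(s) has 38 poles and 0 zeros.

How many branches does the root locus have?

Root locus has n branches where n = number of poles = 38.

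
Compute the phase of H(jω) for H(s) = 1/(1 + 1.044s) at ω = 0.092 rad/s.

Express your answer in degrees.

Phase = -arctan(ωτ) = -arctan(0.092 × 1.044) = -5.5°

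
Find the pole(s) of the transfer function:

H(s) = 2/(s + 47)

Pole is where denominator = 0: s + 47 = 0, so s = -47.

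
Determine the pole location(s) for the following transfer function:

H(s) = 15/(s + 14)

Pole is where denominator = 0: s + 14 = 0, so s = -14.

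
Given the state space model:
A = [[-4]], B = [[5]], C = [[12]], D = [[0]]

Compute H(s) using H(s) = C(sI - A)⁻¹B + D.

(sI - A)⁻¹ = 1/(s + 4). H(s) = 12 × 5/(s + 4) + 0 = 60/(s + 4).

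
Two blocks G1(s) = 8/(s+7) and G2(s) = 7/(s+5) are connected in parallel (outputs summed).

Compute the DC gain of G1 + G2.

Parallel: G_eq = G1 + G2. DC gain = G1(0) + G2(0) = 8/7 + 7/5 = 1.1429 + 1.4 = 2.5429.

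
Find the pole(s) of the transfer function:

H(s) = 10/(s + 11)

Pole is where denominator = 0: s + 11 = 0, so s = -11.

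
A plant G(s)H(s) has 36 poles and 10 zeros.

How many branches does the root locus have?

Root locus has n branches where n = number of poles = 36.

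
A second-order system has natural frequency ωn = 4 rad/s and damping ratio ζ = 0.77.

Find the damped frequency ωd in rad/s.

ωd = ωn√(1 - ζ²) = 4√(1 - 0.77²) = 2.55 rad/s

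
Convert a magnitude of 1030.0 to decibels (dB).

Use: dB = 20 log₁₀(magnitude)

dB = 20 log₁₀(1030.0) = 60.3 dB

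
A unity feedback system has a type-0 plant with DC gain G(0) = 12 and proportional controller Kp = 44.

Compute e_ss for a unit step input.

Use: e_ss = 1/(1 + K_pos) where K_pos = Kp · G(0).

K_pos = Kp · G(0) = 44 × 12 = 528. e_ss = 1/(1 + 528) = 0.0019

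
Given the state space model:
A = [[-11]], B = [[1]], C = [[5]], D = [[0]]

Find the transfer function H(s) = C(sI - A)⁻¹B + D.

(sI - A)⁻¹ = 1/(s + 11). H(s) = 5 × 1/(s + 11) + 0 = 5/(s + 11).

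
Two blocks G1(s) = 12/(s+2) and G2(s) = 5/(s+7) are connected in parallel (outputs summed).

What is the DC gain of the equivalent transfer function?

Parallel: G_eq = G1 + G2. DC gain = G1(0) + G2(0) = 12/2 + 5/7 = 6 + 0.7143 = 6.7143.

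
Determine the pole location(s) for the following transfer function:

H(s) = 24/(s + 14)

Pole is where denominator = 0: s + 14 = 0, so s = -14.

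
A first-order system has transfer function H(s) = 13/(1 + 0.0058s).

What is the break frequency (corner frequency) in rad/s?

Corner frequency = 1/τ = 1/0.0058 = 172.414 rad/s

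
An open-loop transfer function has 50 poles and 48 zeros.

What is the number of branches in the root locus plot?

Root locus has n branches where n = number of poles = 50.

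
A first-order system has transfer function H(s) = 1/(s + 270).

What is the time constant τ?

For H(s) = 1/(s + 1/τ), the pole is at -1/τ = -270, so τ = 1/270 = 0.0037 s.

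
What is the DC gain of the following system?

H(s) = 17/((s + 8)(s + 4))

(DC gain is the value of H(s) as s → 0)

DC gain = H(0) = 17/(8 × 4) = 17/32 = 0.53125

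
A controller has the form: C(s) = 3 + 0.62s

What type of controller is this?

This is a Proportional-Derivative (PD) controller.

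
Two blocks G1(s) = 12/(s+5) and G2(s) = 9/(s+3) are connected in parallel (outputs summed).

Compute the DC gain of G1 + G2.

Parallel: G_eq = G1 + G2. DC gain = G1(0) + G2(0) = 12/5 + 9/3 = 2.4 + 3 = 5.4.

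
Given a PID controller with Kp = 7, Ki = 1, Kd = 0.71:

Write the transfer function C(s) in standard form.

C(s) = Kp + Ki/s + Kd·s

Substituting values: C(s) = 7 + 1/s + 0.71s = (0.71s² + 7s + 1)/s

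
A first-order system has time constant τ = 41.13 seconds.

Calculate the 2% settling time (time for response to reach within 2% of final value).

For first-order system, 2% settling time ≈ 4τ = 4 × 41.13 = 164.52 s.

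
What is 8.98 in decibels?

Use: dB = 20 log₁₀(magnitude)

dB = 20 log₁₀(8.98) = 19.1 dB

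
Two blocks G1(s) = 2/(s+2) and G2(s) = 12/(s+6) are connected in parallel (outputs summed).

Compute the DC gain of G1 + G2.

Parallel: G_eq = G1 + G2. DC gain = G1(0) + G2(0) = 2/2 + 12/6 = 1 + 2 = 3.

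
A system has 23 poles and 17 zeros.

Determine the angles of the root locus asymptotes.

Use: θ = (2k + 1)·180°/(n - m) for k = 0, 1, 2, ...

n - m = 23 - 17 = 6. Angles: θk = (2k + 1)·180°/6 = 30°, 90°, 150°, 210°, 270°, 330°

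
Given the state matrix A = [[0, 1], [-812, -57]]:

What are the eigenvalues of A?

det(A - λI) = λ² - (-57)λ + 812 = (λ - (-28))(λ - (-29)). Eigenvalues: -28, -29.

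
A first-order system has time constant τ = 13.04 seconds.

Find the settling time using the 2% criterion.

For first-order system, 2% settling time ≈ 4τ = 4 × 13.04 = 52.16 s.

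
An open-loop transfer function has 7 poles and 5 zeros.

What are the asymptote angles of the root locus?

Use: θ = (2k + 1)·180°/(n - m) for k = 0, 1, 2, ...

n - m = 7 - 5 = 2. Angles: θk = (2k + 1)·180°/2 = 90°, 270°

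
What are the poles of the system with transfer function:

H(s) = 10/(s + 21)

Pole is where denominator = 0: s + 21 = 0, so s = -21.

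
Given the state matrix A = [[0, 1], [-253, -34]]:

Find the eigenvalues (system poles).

det(A - λI) = λ² - (-34)λ + 253 = (λ - (-23))(λ - (-11)). Eigenvalues: -23, -11.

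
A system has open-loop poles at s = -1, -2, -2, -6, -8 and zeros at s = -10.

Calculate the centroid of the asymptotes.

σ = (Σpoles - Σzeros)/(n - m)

σ = (Σpoles - Σzeros)/(n - m) = (-19 - (-10))/(5 - 1) = -9/4 = -2.25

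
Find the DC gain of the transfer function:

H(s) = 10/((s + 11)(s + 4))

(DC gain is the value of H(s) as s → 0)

DC gain = H(0) = 10/(11 × 4) = 10/44 = 0.2273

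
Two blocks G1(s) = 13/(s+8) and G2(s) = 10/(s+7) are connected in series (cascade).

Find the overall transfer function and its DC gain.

Series: multiply transfer functions. G_eq = 13/(s+8) × 10/(s+7) = 130/((s+8)(s+7)). DC gain = 130/(8×7) = 2.3214.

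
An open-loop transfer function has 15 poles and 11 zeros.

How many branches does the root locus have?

Root locus has n branches where n = number of poles = 15.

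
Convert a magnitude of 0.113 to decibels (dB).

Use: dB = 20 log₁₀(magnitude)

dB = 20 log₁₀(0.113) = -18.9 dB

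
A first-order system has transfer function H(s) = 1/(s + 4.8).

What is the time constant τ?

For H(s) = 1/(s + 1/τ), the pole is at -1/τ = -4.8, so τ = 1/4.8 = 0.2083 s.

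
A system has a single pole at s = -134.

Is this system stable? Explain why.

Pole at s = -134 is in the left half-plane. Stable.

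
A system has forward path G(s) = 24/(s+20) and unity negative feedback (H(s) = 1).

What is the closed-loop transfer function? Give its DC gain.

T(s) = G/(1+GH) = [24/(s+20)] / [1 + 24/(s+20)] = 24/(s+20+24) = 24/(s+44). DC gain = 24/44 = 0.5455.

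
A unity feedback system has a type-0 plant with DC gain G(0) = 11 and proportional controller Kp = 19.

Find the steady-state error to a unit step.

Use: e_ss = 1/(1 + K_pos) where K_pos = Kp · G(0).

K_pos = Kp · G(0) = 19 × 11 = 209. e_ss = 1/(1 + 209) = 0.0048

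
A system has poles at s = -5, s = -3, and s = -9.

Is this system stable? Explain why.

All poles are in the left half-plane. System is stable.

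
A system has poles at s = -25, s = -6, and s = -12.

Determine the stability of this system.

All poles are in the left half-plane. System is stable.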